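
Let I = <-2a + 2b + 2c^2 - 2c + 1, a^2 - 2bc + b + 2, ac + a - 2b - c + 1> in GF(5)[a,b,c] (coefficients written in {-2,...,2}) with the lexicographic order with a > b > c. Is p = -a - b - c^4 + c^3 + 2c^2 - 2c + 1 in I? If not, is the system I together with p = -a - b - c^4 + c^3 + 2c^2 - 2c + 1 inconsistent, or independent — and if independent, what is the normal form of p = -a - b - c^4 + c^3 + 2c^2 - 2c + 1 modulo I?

First compute the reduced Gröbner basis of I by Buchberger's algorithm.
f_1 = -2a + 2b + 2c^2 - 2c + 1, LT = a.
f_2 = a^2 - 2bc + b + 2, LT = a^2.
f_3 = ac + a - 2b - c + 1, LT = ac.

S(f_1,f_2): lcm = a^2. S = -ab - ac^2 + ac + 2a + 2bc - b - 2.
  reduce S modulo (f_1, f_2, f_3):
  remainder -b^2 - 2bc^2 - bc - 2b - c^4 + 2c^3 - 2c^2 + c - 1 ≠ 0; add h_4 = -b^2 - 2bc^2 - bc - 2b - c^4 + 2c^3 - 2c^2 + c - 1 to the basis.

S(f_1,f_3): lcm = ac. S = -a - bc + 2b - c^3 + c^2 - 2c - 1.
  reduce S modulo (f_1, f_2, f_3, h_4):
  remainder -bc + b - c^3 - c + 1 ≠ 0; add h_5 = -bc + b - c^3 - c + 1 to the basis.

S(f_2,f_3): lcm = a^2c. S = -a^2 + 2ab + ac - a - 2bc^2 + bc + 2c.
  reduce S modulo (f_1, f_2, f_3, h_4, h_5):
  remainder -b + 2c^4 - 2c^3 - 2c^2 + 2c - 1 ≠ 0; add h_6 = -b + 2c^4 - 2c^3 - 2c^2 + 2c - 1 to the basis.

S(h_4,h_6): lcm = b^2. S = 2bc^4 - 2bc^3 - 2bc + b + c^4 - 2c^3 + 2c^2 - c + 1.
  reduce S modulo (f_1, f_2, f_3, h_4, h_5, h_6):
  remainder -2c^6 + 2c^4 - c^3 - c^2 - c ≠ 0; add h_7 = -2c^6 + 2c^4 - c^3 - c^2 - c to the basis.

S(h_5,h_6): lcm = bc. S = -b + 2c^5 - 2c^4 - c^3 + 2c^2 - 1.
  reduce S modulo (f_1, f_2, f_3, h_4, h_5, h_6, h_7):
  remainder 2c^5 + c^4 + c^3 - c^2 - 2c ≠ 0; add h_8 = 2c^5 + c^4 + c^3 - c^2 - 2c to the basis.

The other S-polynomials (S(f_1,h_4), S(f_2,h_4), S(f_3,h_4), S(f_1,h_5), S(f_2,h_5), S(f_3,h_5), S(h_4,h_5), S(f_1,h_6), S(f_2,h_6), S(f_3,h_6), S(f_1,h_7), S(f_2,h_7), S(f_3,h_7), S(h_4,h_7), S(h_5,h_7), S(h_6,h_7), S(f_1,h_8), S(f_2,h_8), S(f_3,h_8), S(h_4,h_8), S(h_5,h_8), S(h_6,h_8), S(h_7,h_8)) all reduce to 0 modulo the current basis, so we have a Gröbner basis.
Inter-reduce: drop elements whose leading term is divisible by another's, tail-reduce, and make monic.
Reduced Gröbner basis: {a - 2c^4 + 2c^3 + c^2 - c - 2, b - 2c^4 + 2c^3 + 2c^2 - 2c + 1, c^5 - 2c^4 - 2c^3 + 2c^2 - c}.
Label its elements g_1 = a - 2c^4 + 2c^3 + c^2 - c - 2, g_2 = b - 2c^4 + 2c^3 + 2c^2 - 2c + 1, g_3 = c^5 - 2c^4 - 2c^3 + 2c^2 - c.

Reduce p = -a - b - c^4 + c^3 + 2c^2 - 2c + 1 modulo G:
  leading term a: subtract (-1)·g_1 from -a - b - c^4 + c^3 + 2c^2 - 2c + 1 → -b + 2c^4 - 2c^3 - 2c^2 + 2c - 1
  leading term b: subtract (-1)·g_2 from -b + 2c^4 - 2c^3 - 2c^2 + 2c - 1 → 0
  normal form = 0.
Since the normal form is 0, p ∈ I.

-a - b - c^4 + c^3 + 2c^2 - 2c + 1 lies in I (it reduces to 0).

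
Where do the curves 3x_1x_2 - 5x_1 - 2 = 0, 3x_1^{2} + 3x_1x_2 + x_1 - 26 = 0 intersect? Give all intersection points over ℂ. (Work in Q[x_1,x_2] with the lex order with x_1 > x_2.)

{(-4, 3/2), (2, 2)}

Compute a lex Gröbner basis by Buchberger's algorithm.
f_1 = 3x_1x_2 - 5x_1 - 2, LT = x_1x_2.
f_2 = 3x_1^{2} + 3x_1x_2 + x_1 - 26, LT = x_1^{2}.

S(f_1,f_2): lcm = x_1^{2}x_2. S = -\tfrac{5}{3}x_1^{2} - x_1x_2^{2} - \tfrac{1}{3}x_1x_2 - \tfrac{2}{3}x_1 + \tfrac{26}{3}x_2.
  leading term x_1^{2}: subtract (-\tfrac{5}{9})·f_2 from -\tfrac{5}{3}x_1^{2} - x_1x_2^{2} - \tfrac{1}{3}x_1x_2 - \tfrac{2}{3}x_1 + \tfrac{26}{3}x_2 → -x_1x_2^{2} + \tfrac{4}{3}x_1x_2 - \tfrac{1}{9}x_1 + \tfrac{26}{3}x_2 - \tfrac{130}{9}
  leading term x_1x_2^{2}: subtract (-\tfrac{1}{3}x_2)·f_1 from -x_1x_2^{2} + \tfrac{4}{3}x_1x_2 - \tfrac{1}{9}x_1 + \tfrac{26}{3}x_2 - \tfrac{130}{9} → -\tfrac{1}{3}x_1x_2 - \tfrac{1}{9}x_1 + 8x_2 - \tfrac{130}{9}
  leading term x_1x_2: subtract (-\tfrac{1}{9})·f_1 from -\tfrac{1}{3}x_1x_2 - \tfrac{1}{9}x_1 + 8x_2 - \tfrac{130}{9} → -\tfrac{2}{3}x_1 + 8x_2 - \tfrac{44}{3}
  leading term x_1: no divisor's leading term divides it; move -\tfrac{2}{3}x_1 to the remainder.
  leading term x_2: no divisor's leading term divides it; move 8x_2 to the remainder.
  leading term 1: no divisor's leading term divides it; move -\tfrac{44}{3} to the remainder.
  remainder -\tfrac{2}{3}x_1 + 8x_2 - \tfrac{44}{3} ≠ 0; add h_3 = -\tfrac{2}{3}x_1 + 8x_2 - \tfrac{44}{3} to the basis.

S(f_1,h_3): lcm = x_1x_2. S = -\tfrac{5}{3}x_1 + 12x_2^{2} - 22x_2 - \tfrac{2}{3}.
  leading term x_1: subtract (\tfrac{5}{2})·h_3 from -\tfrac{5}{3}x_1 + 12x_2^{2} - 22x_2 - \tfrac{2}{3} → 12x_2^{2} - 42x_2 + 36
  leading term x_2^{2}: no divisor's leading term divides it; move 12x_2^{2} to the remainder.
  leading term x_2: no divisor's leading term divides it; move -42x_2 to the remainder.
  leading term 1: no divisor's leading term divides it; move 36 to the remainder.
  remainder 12x_2^{2} - 42x_2 + 36 ≠ 0; add h_4 = 12x_2^{2} - 42x_2 + 36 to the basis.

The other S-polynomials (S(f_2,h_3), S(f_1,h_4), S(f_2,h_4), S(h_3,h_4)) all reduce to 0 modulo the current basis, so we have a Gröbner basis.
Inter-reduce: drop elements whose leading term is divisible by another's, tail-reduce, and make monic.
Reduced Gröbner basis: {x_1 - 12x_2 + 22, x_2^{2} - \tfrac{7}{2}x_2 + 3}.

Elimination: the polynomial x_2^{2} - \tfrac{7}{2}x_2 + 3 lies in the elimination ideal for x_2, so x_2 ∈ {3/2, 2}. For each such x_2, the remaining basis elements (now univariate) give the rest of the solution.
  x_2 = 3/2: the earlier basis element becomes x_1 + 4 = 0, giving x_1 = -4 — point (-4, 3/2).
  x_2 = 2: the earlier basis element becomes x_1 - 2 = 0, giving x_1 = 2 — point (2, 2).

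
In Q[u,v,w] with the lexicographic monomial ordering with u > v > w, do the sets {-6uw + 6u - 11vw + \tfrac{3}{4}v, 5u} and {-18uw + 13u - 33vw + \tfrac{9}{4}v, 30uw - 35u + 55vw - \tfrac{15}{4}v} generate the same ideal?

Two ideals are equal iff their reduced Gröbner bases coincide (the reduced basis is unique for a fixed ordering).
Buchberger on the first generating set:
f_1 = -6uw + 6u - 11vw + \tfrac{3}{4}v, LT = uw.
f_2 = 5u, LT = u.

S(f_1,f_2): lcm = uw. S = -u + \tfrac{11}{6}vw - \tfrac{1}{8}v.
  reduce S modulo (f_1, f_2):
  remainder \tfrac{11}{6}vw - \tfrac{1}{8}v ≠ 0; add g_3 = \tfrac{11}{6}vw - \tfrac{1}{8}v to the basis.

The other S-polynomials (S(f_1,g_3), S(f_2,g_3)) all reduce to 0 modulo the current basis, so we have a Gröbner basis.
Inter-reduce: drop elements whose leading term is divisible by another's, tail-reduce, and make monic.
Reduced Gröbner basis: {u, vw - \tfrac{3}{44}v}.

Buchberger on the second generating set:
h_1 = -18uw + 13u - 33vw + \tfrac{9}{4}v, LT = uw.
h_2 = 30uw - 35u + 55vw - \tfrac{15}{4}v, LT = uw.

S(h_1,h_2): lcm = uw. S = \tfrac{4}{9}u.
  reduce S modulo (h_1, h_2):
  remainder \tfrac{4}{9}u ≠ 0; add k_3 = \tfrac{4}{9}u to the basis.

S(h_1,k_3): lcm = uw. S = -\tfrac{13}{18}u + \tfrac{11}{6}vw - \tfrac{1}{8}v.
  reduce S modulo (h_1, h_2, k_3):
  remainder \tfrac{11}{6}vw - \tfrac{1}{8}v ≠ 0; add k_4 = \tfrac{11}{6}vw - \tfrac{1}{8}v to the basis.

The other S-polynomials (S(h_2,k_3), S(h_1,k_4), S(h_2,k_4), S(k_3,k_4)) all reduce to 0 modulo the current basis, so we have a Gröbner basis.
Inter-reduce: drop elements whose leading term is divisible by another's, tail-reduce, and make monic.
Reduced Gröbner basis: {u, vw - \tfrac{3}{44}v}.

These coincide, so the ideals are equal.
The choice of monomial ordering does not affect the verdict — as long as both bases are computed under the same ordering, their equality decides ideal equality.

Yes, the ideals are equal.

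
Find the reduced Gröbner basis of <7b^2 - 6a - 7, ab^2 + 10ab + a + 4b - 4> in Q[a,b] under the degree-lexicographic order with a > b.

f_1 = 7b^2 - 6a - 7, LT = b^2.
f_2 = ab^2 + 10ab + a + 4b - 4, LT = ab^2.

S(f_1,f_2): lcm = ab^2. S = -6/7a^2 - 10ab - 2a - 4b + 4.
  leading term a^2: no divisor's leading term divides it; move -6/7a^2 to the remainder.
  leading term ab: no divisor's leading term divides it; move -10ab to the remainder.
  leading term a: no divisor's leading term divides it; move -2a to the remainder.
  leading term b: no divisor's leading term divides it; move -4b to the remainder.
  leading term 1: no divisor's leading term divides it; move 4 to the remainder.
  remainder -6/7a^2 - 10ab - 2a - 4b + 4 ≠ 0; add g_3 = -6/7a^2 - 10ab - 2a - 4b + 4 to the basis.

The other S-polynomials (S(f_1,g_3), S(f_2,g_3)) all reduce to 0 modulo the current basis, so we have a Gröbner basis.
Inter-reduce: drop elements whose leading term is divisible by another's, tail-reduce, and make monic.

G = {a^2 + 35/3ab + 7/3a + 14/3b - 14/3, b^2 - 6/7a - 1}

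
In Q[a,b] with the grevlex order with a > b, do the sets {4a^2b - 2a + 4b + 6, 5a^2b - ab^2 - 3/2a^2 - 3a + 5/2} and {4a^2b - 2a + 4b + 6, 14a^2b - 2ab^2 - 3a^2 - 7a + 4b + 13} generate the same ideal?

Equality of ideals is decidable: compute both reduced Gröbner bases (unique for the ordering) and check whether they agree.
Buchberger on the first generating set:
f_1 = 4a^2b - 2a + 4b + 6, LT = a^2b.
f_2 = 5a^2b - ab^2 - 3/2a^2 - 3a + 5/2, LT = a^2b.

S(f_1,f_2): lcm = a^2b. S = 1/5ab^2 + 3/10a^2 + 1/10a + b + 1.
  leading term ab^2: no divisor's leading term divides it; move 1/5ab^2 to the remainder.
  leading term a^2: no divisor's leading term divides it; move 3/10a^2 to the remainder.
  leading term a: no divisor's leading term divides it; move 1/10a to the remainder.
  leading term b: no divisor's leading term divides it; move b to the remainder.
  leading term 1: no divisor's leading term divides it; move 1 to the remainder.
  remainder 1/5ab^2 + 3/10a^2 + 1/10a + b + 1 ≠ 0; add g_3 = 1/5ab^2 + 3/10a^2 + 1/10a + b + 1 to the basis.

S(f_1,g_3): lcm = a^2b^2. S = -3/2a^3 - 1/2a^2 - 11/2ab + b^2 - 5a + 3/2b.
  leading term a^3: no divisor's leading term divides it; move -3/2a^3 to the remainder.
  leading term a^2: no divisor's leading term divides it; move -1/2a^2 to the remainder.
  leading term ab: no divisor's leading term divides it; move -11/2ab to the remainder.
  leading term b^2: no divisor's leading term divides it; move b^2 to the remainder.
  leading term a: no divisor's leading term divides it; move -5a to the remainder.
  leading term b: no divisor's leading term divides it; move 3/2b to the remainder.
  remainder -3/2a^3 - 1/2a^2 - 11/2ab + b^2 - 5a + 3/2b ≠ 0; add g_4 = -3/2a^3 - 1/2a^2 - 11/2ab + b^2 - 5a + 3/2b to the basis.

S(f_1,g_4): lcm = a^3b. S = -1/3a^2b - 11/3ab^2 + 2/3b^3 - 1/2a^2 - 7/3ab + b^2 + 3/2a.
  leading term a^2b: subtract (-1/12)·f_1 from -1/3a^2b - 11/3ab^2 + 2/3b^3 - 1/2a^2 - 7/3ab + b^2 + 3/2a → -11/3ab^2 + 2/3b^3 - 1/2a^2 - 7/3ab + b^2 + 4/3a + 1/3b + 1/2
  leading term ab^2: subtract (-55/3)·g_3 from -11/3ab^2 + 2/3b^3 - 1/2a^2 - 7/3ab + b^2 + 4/3a + 1/3b + 1/2 → 2/3b^3 + 5a^2 - 7/3ab + b^2 + 19/6a + 56/3b + 113/6
  leading term b^3: no divisor's leading term divides it; move 2/3b^3 to the remainder.
  leading term a^2: no divisor's leading term divides it; move 5a^2 to the remainder.
  leading term ab: no divisor's leading term divides it; move -7/3ab to the remainder.
  leading term b^2: no divisor's leading term divides it; move b^2 to the remainder.
  leading term a: no divisor's leading term divides it; move 19/6a to the remainder.
  leading term b: no divisor's leading term divides it; move 56/3b to the remainder.
  leading term 1: no divisor's leading term divides it; move 113/6 to the remainder.
  remainder 2/3b^3 + 5a^2 - 7/3ab + b^2 + 19/6a + 56/3b + 113/6 ≠ 0; add g_5 = 2/3b^3 + 5a^2 - 7/3ab + b^2 + 19/6a + 56/3b + 113/6 to the basis.

The other S-polynomials (S(f_2,g_3), S(f_2,g_4), S(g_3,g_4), S(f_1,g_5), S(f_2,g_5), S(g_3,g_5), S(g_4,g_5)) all reduce to 0 modulo the current basis, so we have a Gröbner basis.
Inter-reduce: drop elements whose leading term is divisible by another's, tail-reduce, and make monic.
Reduced Gröbner basis: {a^3 + 1/3a^2 + 11/3ab - 2/3b^2 + 10/3a - b, a^2b - 1/2a + b + 3/2, ab^2 + 3/2a^2 + 1/2a + 5b + 5, b^3 + 15/2a^2 - 7/2ab + 3/2b^2 + 19/4a + 28b + 113/4}.

Buchberger on the second generating set:
h_1 = 4a^2b - 2a + 4b + 6, LT = a^2b.
h_2 = 14a^2b - 2ab^2 - 3a^2 - 7a + 4b + 13, LT = a^2b.

S(h_1,h_2): lcm = a^2b. S = 1/7ab^2 + 3/14a^2 + 5/7b + 4/7.
  leading term ab^2: no divisor's leading term divides it; move 1/7ab^2 to the remainder.
  leading term a^2: no divisor's leading term divides it; move 3/14a^2 to the remainder.
  leading term b: no divisor's leading term divides it; move 5/7b to the remainder.
  leading term 1: no divisor's leading term divides it; move 4/7 to the remainder.
  remainder 1/7ab^2 + 3/14a^2 + 5/7b + 4/7 ≠ 0; add k_3 = 1/7ab^2 + 3/14a^2 + 5/7b + 4/7 to the basis.

S(h_1,k_3): lcm = a^2b^2. S = -3/2a^3 - 11/2ab + b^2 - 4a + 3/2b.
  leading term a^3: no divisor's leading term divides it; move -3/2a^3 to the remainder.
  leading term ab: no divisor's leading term divides it; move -11/2ab to the remainder.
  leading term b^2: no divisor's leading term divides it; move b^2 to the remainder.
  leading term a: no divisor's leading term divides it; move -4a to the remainder.
  leading term b: no divisor's leading term divides it; move 3/2b to the remainder.
  remainder -3/2a^3 - 11/2ab + b^2 - 4a + 3/2b ≠ 0; add k_4 = -3/2a^3 - 11/2ab + b^2 - 4a + 3/2b to the basis.

S(h_1,k_4): lcm = a^3b. S = -11/3ab^2 + 2/3b^3 - 1/2a^2 - 5/3ab + b^2 + 3/2a.
  leading term ab^2: subtract (-77/3)·k_3 from -11/3ab^2 + 2/3b^3 - 1/2a^2 - 5/3ab + b^2 + 3/2a → 2/3b^3 + 5a^2 - 5/3ab + b^2 + 3/2a + 55/3b + 44/3
  leading term b^3: no divisor's leading term divides it; move 2/3b^3 to the remainder.
  leading term a^2: no divisor's leading term divides it; move 5a^2 to the remainder.
  leading term ab: no divisor's leading term divides it; move -5/3ab to the remainder.
  leading term b^2: no divisor's leading term divides it; move b^2 to the remainder.
  leading term a: no divisor's leading term divides it; move 3/2a to the remainder.
  leading term b: no divisor's leading term divides it; move 55/3b to the remainder.
  leading term 1: no divisor's leading term divides it; move 44/3 to the remainder.
  remainder 2/3b^3 + 5a^2 - 5/3ab + b^2 + 3/2a + 55/3b + 44/3 ≠ 0; add k_5 = 2/3b^3 + 5a^2 - 5/3ab + b^2 + 3/2a + 55/3b + 44/3 to the basis.

The other S-polynomials (S(h_2,k_3), S(h_2,k_4), S(k_3,k_4), S(h_1,k_5), S(h_2,k_5), S(k_3,k_5), S(k_4,k_5)) all reduce to 0 modulo the current basis, so we have a Gröbner basis.
Inter-reduce: drop elements whose leading term is divisible by another's, tail-reduce, and make monic.
Reduced Gröbner basis: {a^3 + 11/3ab - 2/3b^2 + 8/3a - b, a^2b - 1/2a + b + 3/2, ab^2 + 3/2a^2 + 5b + 4, b^3 + 15/2a^2 - 5/2ab + 3/2b^2 + 9/4a + 55/2b + 22}.

Since the reduced bases disagree, the two ideals are not the same.
The same test decides containment: I ⊆ J iff every generator of I reduces to 0 modulo a Gröbner basis of J.

No, the ideals differ.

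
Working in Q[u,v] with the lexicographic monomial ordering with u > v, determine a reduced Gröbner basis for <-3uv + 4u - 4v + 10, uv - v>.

This is the nonlinear analogue of row-reducing a linear system.

f_1 = -3uv + 4u - 4v + 10, LT = uv.
f_2 = uv - v, LT = uv.

S(f_1,f_2): lcm = uv. S = -4/3u + 7/3v - 10/3.
  reduce S modulo (f_1, f_2):
  remainder -4/3u + 7/3v - 10/3 ≠ 0; add g_3 = -4/3u + 7/3v - 10/3 to the basis.

S(f_1,g_3): lcm = uv. S = -4/3u + 7/4v^2 - 7/6v - 10/3.
  reduce S modulo (f_1, f_2, g_3):
  remainder 7/4v^2 - 7/2v ≠ 0; add g_4 = 7/4v^2 - 7/2v to the basis.

The other S-polynomials (S(f_2,g_3), S(f_1,g_4), S(f_2,g_4), S(g_3,g_4)) all reduce to 0 modulo the current basis, so we have a Gröbner basis.
Inter-reduce: drop elements whose leading term is divisible by another's, tail-reduce, and make monic.

G = {u - 7/4v + 5/2, v^2 - 2v}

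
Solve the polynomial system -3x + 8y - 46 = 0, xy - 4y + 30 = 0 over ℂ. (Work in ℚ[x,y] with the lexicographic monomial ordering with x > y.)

{(-28/3, 9/4), (-2, 5)}

Compute a lex Gröbner basis by Buchberger's algorithm.
f_1 = -3x + 8y - 46, LT = x.
f_2 = xy - 4y + 30, LT = xy.

S(f_1,f_2): lcm = xy. S = -8/3y² + 58/3y - 30.
  leading term y²: no divisor's leading term divides it; move -8/3y² to the remainder.
  leading term y: no divisor's leading term divides it; move 58/3y to the remainder.
  leading term 1: no divisor's leading term divides it; move -30 to the remainder.
  remainder -8/3y² + 58/3y - 30 ≠ 0; add h_3 = -8/3y² + 58/3y - 30 to the basis.

S(f_1,h_3): leading monomials are coprime, so the S-polynomial reduces to 0 (Buchberger's first criterion).
S(f_2,h_3): lcm = xy². S = 29/4xy - 45/4x - 4y² + 30y.
  leading term xy: subtract (-29/12y)·f_1 from 29/4xy - 45/4x - 4y² + 30y → -45/4x + 46/3y² - 487/6y
  leading term x: subtract (15/4)·f_1 from -45/4x + 46/3y² - 487/6y → 46/3y² - 667/6y + 345/2
  leading term y²: subtract (-23/4)·h_3 from 46/3y² - 667/6y + 345/2 → 0
  remainder 0.

Every S-polynomial of the final basis reduces to 0, so we have a Gröbner basis.
Inter-reduce: drop elements whose leading term is divisible by another's, tail-reduce, and make monic.
Reduced Gröbner basis: {x - 8/3y + 46/3, y² - 29/4y + 45/4}.

Elimination: the polynomial y² - 29/4y + 45/4 lies in the elimination ideal for y, so y ∈ {9/4, 5}. For each such y, the remaining basis elements (now univariate) give the rest of the solution.
  y = 9/4: the earlier basis element becomes x + 28/3 = 0, giving x = -28/3 — point (-28/3, 9/4).
  y = 5: the earlier basis element becomes x + 2 = 0, giving x = -2 — point (-2, 5).
Check: every point annihilates each of the original generators.
Zero-dimensionality of the ideal guarantees finitely many solutions over ℂ.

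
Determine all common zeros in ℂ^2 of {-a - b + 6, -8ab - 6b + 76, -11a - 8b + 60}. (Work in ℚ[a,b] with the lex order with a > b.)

Compute a lex Gröbner basis by Buchberger's algorithm.
f_1 = -a - b + 6, LT = a.
f_2 = -8ab - 6b + 76, LT = ab.
f_3 = -11a - 8b + 60, LT = a.

S(f_1,f_2): lcm = ab. S = b² - 27/4b + 19/2.
  leading term b²: no divisor's leading term divides it; move b² to the remainder.
  leading term b: no divisor's leading term divides it; move -27/4b to the remainder.
  leading term 1: no divisor's leading term divides it; move 19/2 to the remainder.
  remainder b² - 27/4b + 19/2 ≠ 0; add h_4 = b² - 27/4b + 19/2 to the basis.

S(f_1,f_3): lcm = a. S = 3/11b - 6/11.
  leading term b: no divisor's leading term divides it; move 3/11b to the remainder.
  leading term 1: no divisor's leading term divides it; move -6/11 to the remainder.
  remainder 3/11b - 6/11 ≠ 0; add h_5 = 3/11b - 6/11 to the basis.

The other S-polynomials (S(f_2,f_3), S(f_1,h_4), S(f_2,h_4), S(f_3,h_4), S(f_1,h_5), S(f_2,h_5), S(f_3,h_5), S(h_4,h_5)) all reduce to 0 modulo the current basis, so we have a Gröbner basis.
Inter-reduce: drop elements whose leading term is divisible by another's, tail-reduce, and make monic.
Reduced Gröbner basis: {a - 4, b - 2}.

A lex Gröbner basis eliminates variables successively. Here b - 2 depends only on b, with roots {2}; lifting each root through the earlier basis elements recovers the full solutions.
  b = 2: the earlier basis element becomes a - 4 = 0, giving a = 4 — point (4, 2).
Substituting each solution back into the original system confirms all equations vanish.

{(4, 2)}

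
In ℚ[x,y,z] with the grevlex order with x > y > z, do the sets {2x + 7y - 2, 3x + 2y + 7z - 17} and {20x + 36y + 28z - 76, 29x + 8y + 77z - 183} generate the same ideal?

Yes, the ideals are equal.

Equality of ideals is decidable: compute both reduced Gröbner bases (unique for the ordering) and check whether they agree.
Buchberger on the first generating set:
f_1 = 2x + 7y - 2, LT = x.
f_2 = 3x + 2y + 7z - 17, LT = x.

S(f_1,f_2): lcm = x. S = 17/6y - 7/3z + 14/3.
  leading term y: no divisor's leading term divides it; move 17/6y to the remainder.
  leading term z: no divisor's leading term divides it; move -7/3z to the remainder.
  leading term 1: no divisor's leading term divides it; move 14/3 to the remainder.
  remainder 17/6y - 7/3z + 14/3 ≠ 0; add g_3 = 17/6y - 7/3z + 14/3 to the basis.

The other S-polynomials (S(f_1,g_3), S(f_2,g_3)) all reduce to 0 modulo the current basis, so we have a Gröbner basis.
Inter-reduce: drop elements whose leading term is divisible by another's, tail-reduce, and make monic.
Reduced Gröbner basis: {x + 49/17z - 115/17, y - 14/17z + 28/17}.

Buchberger on the second generating set:
h_1 = 20x + 36y + 28z - 76, LT = x.
h_2 = 29x + 8y + 77z - 183, LT = x.

S(h_1,h_2): lcm = x. S = 221/145y - 182/145z + 364/145.
  leading term y: no divisor's leading term divides it; move 221/145y to the remainder.
  leading term z: no divisor's leading term divides it; move -182/145z to the remainder.
  leading term 1: no divisor's leading term divides it; move 364/145 to the remainder.
  remainder 221/145y - 182/145z + 364/145 ≠ 0; add k_3 = 221/145y - 182/145z + 364/145 to the basis.

The other S-polynomials (S(h_1,k_3), S(h_2,k_3)) all reduce to 0 modulo the current basis, so we have a Gröbner basis.
Inter-reduce: drop elements whose leading term is divisible by another's, tail-reduce, and make monic.
Reduced Gröbner basis: {x + 49/17z - 115/17, y - 14/17z + 28/17}.

The two bases agree; hence the ideals are identical.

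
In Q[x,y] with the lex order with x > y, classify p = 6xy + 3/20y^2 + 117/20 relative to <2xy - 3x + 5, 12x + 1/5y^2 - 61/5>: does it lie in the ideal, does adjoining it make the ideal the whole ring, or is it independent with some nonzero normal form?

6xy + 3/20y^2 + 117/20 lies in I (it reduces to 0).

First compute the reduced Gröbner basis of I by Buchberger's algorithm.
f_1 = 2xy - 3x + 5, LT = xy.
f_2 = 12x + 1/5y^2 - 61/5, LT = x.

S(f_1,f_2): lcm = xy. S = -3/2x - 1/60y^3 + 61/60y + 5/2.
  leading term x: subtract (-1/8)·f_2 from -3/2x - 1/60y^3 + 61/60y + 5/2 → -1/60y^3 + 1/40y^2 + 61/60y + 39/40
  leading term y^3: no divisor's leading term divides it; move -1/60y^3 to the remainder.
  leading term y^2: no divisor's leading term divides it; move 1/40y^2 to the remainder.
  leading term y: no divisor's leading term divides it; move 61/60y to the remainder.
  leading term 1: no divisor's leading term divides it; move 39/40 to the remainder.
  remainder -1/60y^3 + 1/40y^2 + 61/60y + 39/40 ≠ 0; add h_3 = -1/60y^3 + 1/40y^2 + 61/60y + 39/40 to the basis.

S(f_1,h_3): lcm = xy^3. S = 61xy + 117/2x + 5/2y^2.
  leading term xy: subtract (61/2)·f_1 from 61xy + 117/2x + 5/2y^2 → 150x + 5/2y^2 - 305/2
  leading term x: subtract (25/2)·f_2 from 150x + 5/2y^2 - 305/2 → 0
  remainder 0.

S(f_2,h_3): leading monomials are coprime, so the S-polynomial reduces to 0 (Buchberger's first criterion).
Every S-polynomial of the final basis reduces to 0, so we have a Gröbner basis.
Inter-reduce: drop elements whose leading term is divisible by another's, tail-reduce, and make monic.
Reduced Gröbner basis: {x + 1/60y^2 - 61/60, y^3 - 3/2y^2 - 61y - 117/2}.
Label its elements g_1 = x + 1/60y^2 - 61/60, g_2 = y^3 - 3/2y^2 - 61y - 117/2.

Reduce p = 6xy + 3/20y^2 + 117/20 modulo G:
  leading term xy: subtract (6y)·g_1 from 6xy + 3/20y^2 + 117/20 → -1/10y^3 + 3/20y^2 + 61/10y + 117/20
  leading term y^3: subtract (-1/10)·g_2 from -1/10y^3 + 3/20y^2 + 61/10y + 117/20 → 0
  normal form = 0.
Since the normal form is 0, p ∈ I.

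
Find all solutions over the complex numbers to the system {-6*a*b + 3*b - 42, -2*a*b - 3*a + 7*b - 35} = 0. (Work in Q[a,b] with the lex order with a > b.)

{(-7/2, 7/4), (-3, 2)}

Compute a lex Gröbner basis by Buchberger's algorithm.
f_1 = -6*a*b + 3*b - 42, LT = a*b.
f_2 = -2*a*b - 3*a + 7*b - 35, LT = a*b.

S(f_1,f_2): lcm = a*b. S = -3/2*a + 3*b - 21/2.
  leading term a: no divisor's leading term divides it; move -3/2*a to the remainder.
  leading term b: no divisor's leading term divides it; move 3*b to the remainder.
  leading term 1: no divisor's leading term divides it; move -21/2 to the remainder.
  remainder -3/2*a + 3*b - 21/2 ≠ 0; add h_3 = -3/2*a + 3*b - 21/2 to the basis.

S(f_1,h_3): lcm = a*b. S = 2*b**2 - 15/2*b + 7.
  leading term b**2: no divisor's leading term divides it; move 2*b**2 to the remainder.
  leading term b: no divisor's leading term divides it; move -15/2*b to the remainder.
  leading term 1: no divisor's leading term divides it; move 7 to the remainder.
  remainder 2*b**2 - 15/2*b + 7 ≠ 0; add h_4 = 2*b**2 - 15/2*b + 7 to the basis.

The other S-polynomials (S(f_2,h_3), S(f_1,h_4), S(f_2,h_4), S(h_3,h_4)) all reduce to 0 modulo the current basis, so we have a Gröbner basis.
Inter-reduce: drop elements whose leading term is divisible by another's, tail-reduce, and make monic.
Reduced Gröbner basis: {a - 2*b + 7, b**2 - 15/4*b + 7/2}.

Since the basis is lex-ordered, b**2 - 15/4*b + 7/2 is univariate in b. Its roots are {7/4, 2}. Back-substituting each root into the other basis elements fixes the other coordinates.
  b = 7/4: the earlier basis element becomes a + 7/2 = 0, giving a = -7/2 — point (-7/2, 7/4).
  b = 2: the earlier basis element becomes a + 3 = 0, giving a = -3 — point (-3, 2).
This is the nonlinear analogue of row-reducing a linear system.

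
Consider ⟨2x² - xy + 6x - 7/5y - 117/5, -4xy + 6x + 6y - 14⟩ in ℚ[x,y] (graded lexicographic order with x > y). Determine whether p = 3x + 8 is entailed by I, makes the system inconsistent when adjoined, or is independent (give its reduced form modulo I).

Adjoining 3x + 8 makes the ideal the whole ring: the system is inconsistent.

First compute the reduced Gröbner basis of I by Buchberger's algorithm.
f_1 = 2x² - xy + 6x - 7/5y - 117/5, LT = x².
f_2 = -4xy + 6x + 6y - 14, LT = xy.

S(f_1,f_2): lcm = x²y. S = -½xy² + 3/2x² + 9/2xy - 7/10y² - 7/2x - 117/10y.
  leading term xy²: subtract (⅛y)·f_2 from -½xy² + 3/2x² + 9/2xy - 7/10y² - 7/2x - 117/10y → 3/2x² + 15/4xy - 29/20y² - 7/2x - 199/20y
  leading term x²: subtract (¾)·f_1 from 3/2x² + 15/4xy - 29/20y² - 7/2x - 199/20y → 9/2xy - 29/20y² - 8x - 89/10y + 351/20
  leading term xy: subtract (-9/8)·f_2 from 9/2xy - 29/20y² - 8x - 89/10y + 351/20 → -29/20y² - 5/4x - 43/20y + 9/5
  leading term y²: no divisor's leading term divides it; move -29/20y² to the remainder.
  leading term x: no divisor's leading term divides it; move -5/4x to the remainder.
  leading term y: no divisor's leading term divides it; move -43/20y to the remainder.
  leading term 1: no divisor's leading term divides it; move 9/5 to the remainder.
  remainder -29/20y² - 5/4x - 43/20y + 9/5 ≠ 0; add h_3 = -29/20y² - 5/4x - 43/20y + 9/5 to the basis.

The other S-polynomials (S(f_1,h_3), S(f_2,h_3)) all reduce to 0 modulo the current basis, so we have a Gröbner basis.
Inter-reduce: drop elements whose leading term is divisible by another's, tail-reduce, and make monic.
Reduced Gröbner basis: {x² + 9/4x - 29/20y - 199/20, xy - 3/2x - 3/2y + 7/2, y² + 25/29x + 43/29y - 36/29}.
Label its elements g_1 = x² + 9/4x - 29/20y - 199/20, g_2 = xy - 3/2x - 3/2y + 7/2, g_3 = y² + 25/29x + 43/29y - 36/29.

Reduce p = 3x + 8 modulo G:
  leading term x: no divisor's leading term divides it; move 3x to the remainder.
  leading term 1: no divisor's leading term divides it; move 8 to the remainder.
  normal form = 3x + 8.
The normal form is nonzero, so p ∉ I. Since p minus its normal form lies in I, I + (p) = I + (r) where r = 3x + 8; decide whether this ideal is the whole ring.
Run Buchberger on G together with r (pairs among the g_i already reduce to 0 since G is a Gröbner basis):
g_1 = x² + 9/4x - 29/20y - 199/20, LT = x².
g_2 = xy - 3/2x - 3/2y + 7/2, LT = xy.
g_3 = y² + 25/29x + 43/29y - 36/29, LT = y².
r = 3x + 8, LT = x.

S(g_1,r): lcm = x². S = -5/12x - 29/20y - 199/20.
  leading term x: subtract (-5/36)·r from -5/12x - 29/20y - 199/20 → -29/20y - 1591/180
  leading term y: no divisor's leading term divides it; move -29/20y to the remainder.
  leading term 1: no divisor's leading term divides it; move -1591/180 to the remainder.
  remainder -29/20y - 1591/180 ≠ 0; add m_5 = -29/20y - 1591/180 to the basis.

S(g_2,r): lcm = xy. S = -3/2x - 25/6y + 7/2.
  leading term x: subtract (-½)·r from -3/2x - 25/6y + 7/2 → -25/6y + 15/2
  leading term y: subtract (250/87)·m_5 from -25/6y + 15/2 → 25760/783
  leading term 1: no divisor's leading term divides it; move 25760/783 to the remainder.
  remainder 25760/783 ≠ 0; add m_6 = 25760/783 to the basis.

The other S-polynomials (S(g_1,g_2), S(g_1,g_3), S(g_2,g_3), S(g_3,r), S(g_1,m_5), S(g_2,m_5), S(g_3,m_5), S(r,m_5), S(g_1,m_6), S(g_2,m_6), S(g_3,m_6), S(r,m_6), S(m_5,m_6)) all reduce to 0 modulo the current basis, so we have a Gröbner basis.
Inter-reduce: drop elements whose leading term is divisible by another's, tail-reduce, and make monic.
Reduced Gröbner basis: {1}.
The reduced Gröbner basis of I + (p) is {1}: the ideal is the whole ring, so the enlarged system has no common solution — adjoining p is inconsistent.

The remainder on division by a Gröbner basis is unique — it is the normal form.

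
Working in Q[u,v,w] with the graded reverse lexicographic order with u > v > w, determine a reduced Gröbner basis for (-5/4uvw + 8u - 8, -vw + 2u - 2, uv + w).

f_1 = -5/4uvw + 8u - 8, LT = uvw.
f_2 = -vw + 2u - 2, LT = vw.
f_3 = uv + w, LT = uv.

S(f_1,f_2): lcm = uvw. S = 2u^2 - 42/5u + 32/5.
  leading term u^2: no divisor's leading term divides it; move 2u^2 to the remainder.
  leading term u: no divisor's leading term divides it; move -42/5u to the remainder.
  leading term 1: no divisor's leading term divides it; move 32/5 to the remainder.
  remainder 2u^2 - 42/5u + 32/5 ≠ 0; add g_4 = 2u^2 - 42/5u + 32/5 to the basis.

S(f_1,f_3): lcm = uvw. S = -w^2 - 32/5u + 32/5.
  leading term w^2: no divisor's leading term divides it; move -w^2 to the remainder.
  leading term u: no divisor's leading term divides it; move -32/5u to the remainder.
  leading term 1: no divisor's leading term divides it; move 32/5 to the remainder.
  remainder -w^2 - 32/5u + 32/5 ≠ 0; add g_5 = -w^2 - 32/5u + 32/5 to the basis.

S(f_3,g_4): lcm = u^2v. S = 21/5uv + uw - 16/5v.
  leading term uv: subtract (21/5)·f_3 from 21/5uv + uw - 16/5v → uw - 16/5v - 21/5w
  leading term uw: no divisor's leading term divides it; move uw to the remainder.
  leading term v: no divisor's leading term divides it; move -16/5v to the remainder.
  leading term w: no divisor's leading term divides it; move -21/5w to the remainder.
  remainder uw - 16/5v - 21/5w ≠ 0; add g_6 = uw - 16/5v - 21/5w to the basis.

S(f_1,g_6): lcm = uvw. S = 16/5v^2 + 21/5vw - 32/5u + 32/5.
  leading term v^2: no divisor's leading term divides it; move 16/5v^2 to the remainder.
  leading term vw: subtract (-21/5)·f_2 from 21/5vw - 32/5u + 32/5 → 2u - 2
  leading term u: no divisor's leading term divides it; move 2u to the remainder.
  leading term 1: no divisor's leading term divides it; move -2 to the remainder.
  remainder 16/5v^2 + 2u - 2 ≠ 0; add g_7 = 16/5v^2 + 2u - 2 to the basis.

The other S-polynomials (S(f_2,f_3), S(f_1,g_4), S(f_2,g_4), S(f_1,g_5), S(f_2,g_5), S(f_3,g_5), S(g_4,g_5), S(f_2,g_6), S(f_3,g_6), S(g_4,g_6), S(g_5,g_6), S(f_1,g_7), S(f_2,g_7), S(f_3,g_7), S(g_4,g_7), S(g_5,g_7), S(g_6,g_7)) all reduce to 0 modulo the current basis, so we have a Gröbner basis.
Inter-reduce: drop elements whose leading term is divisible by another's, tail-reduce, and make monic.

G = {u^2 - 21/5u + 16/5, uv + w, v^2 + 5/8u - 5/8, uw - 16/5v - 21/5w, vw - 2u + 2, w^2 + 32/5u - 32/5}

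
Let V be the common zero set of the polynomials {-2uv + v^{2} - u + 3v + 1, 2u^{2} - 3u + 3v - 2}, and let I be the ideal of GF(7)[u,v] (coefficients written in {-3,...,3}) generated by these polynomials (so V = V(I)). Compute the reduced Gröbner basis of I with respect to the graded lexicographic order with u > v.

G = {v^{3} - 2v^{2} + 3u + 2v + 1, u^{2} + 2u - 2v - 1, uv + 3v^{2} - 3u + 2v + 3}

f_1 = -2uv + v^{2} - u + 3v + 1, LT = uv.
f_2 = 2u^{2} - 3u + 3v - 2, LT = u^{2}.

S(f_1,f_2): lcm = u^{2}v. S = 3uv^{2} - 3u^{2} + 2v^{2} + 3u + v.
  reduce S modulo (f_1, f_2):
  remainder -2v^{3} - 3v^{2} + u + 3v - 2 ≠ 0; add g_3 = -2v^{3} - 3v^{2} + u + 3v - 2 to the basis.

The other S-polynomials (S(f_1,g_3), S(f_2,g_3)) all reduce to 0 modulo the current basis, so we have a Gröbner basis.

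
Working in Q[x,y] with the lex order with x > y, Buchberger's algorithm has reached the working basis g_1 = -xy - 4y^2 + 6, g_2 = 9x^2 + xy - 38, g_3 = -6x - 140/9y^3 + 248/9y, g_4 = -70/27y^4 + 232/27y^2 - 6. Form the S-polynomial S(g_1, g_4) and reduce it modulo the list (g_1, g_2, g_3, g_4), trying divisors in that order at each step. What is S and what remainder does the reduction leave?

lcm(LM(g_1), LM(g_4)) = xy^4.
S = (lcm/LT(g_1))·g_1 − (lcm/LT(g_4))·g_4 = 116/35xy^2 - 81/35x + 4y^5 - 6y^3.
Reduce S modulo (g_1, g_2, g_3, g_4) in that order:
  leading term xy^2: subtract (-116/35y)·g_1 from 116/35xy^2 - 81/35x + 4y^5 - 6y^3 → -81/35x + 4y^5 - 674/35y^3 + 696/35y
  leading term x: subtract (27/70)·g_3 from -81/35x + 4y^5 - 674/35y^3 + 696/35y → 4y^5 - 464/35y^3 + 324/35y
  leading term y^5: subtract (-54/35y)·g_4 from 4y^5 - 464/35y^3 + 324/35y → 0
The remainder is 0, so this S-polynomial contributes no new basis element.

S(g_1, g_4) = 116/35xy^2 - 81/35x + 4y^5 - 6y^3; remainder on division = 0.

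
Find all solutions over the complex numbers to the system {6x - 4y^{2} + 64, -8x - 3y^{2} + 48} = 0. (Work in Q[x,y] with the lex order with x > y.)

{(0, -4), (0, 4)}

Compute a lex Gröbner basis by Buchberger's algorithm.
f_1 = 6x - 4y^{2} + 64, LT = x.
f_2 = -8x - 3y^{2} + 48, LT = x.

S(f_1,f_2): lcm = x. S = -\tfrac{25}{24}y^{2} + \tfrac{50}{3}.
  leading term y^{2}: no divisor's leading term divides it; move -\tfrac{25}{24}y^{2} to the remainder.
  leading term 1: no divisor's leading term divides it; move \tfrac{50}{3} to the remainder.
  remainder -\tfrac{25}{24}y^{2} + \tfrac{50}{3} ≠ 0; add h_3 = -\tfrac{25}{24}y^{2} + \tfrac{50}{3} to the basis.

The other S-polynomials (S(f_1,h_3), S(f_2,h_3)) all reduce to 0 modulo the current basis, so we have a Gröbner basis.
Inter-reduce: drop elements whose leading term is divisible by another's, tail-reduce, and make monic.
Reduced Gröbner basis: {x, y^{2} - 16}.

The lex basis is triangular: the last element involves only y. Solving y^{2} - 16 = 0 gives y ∈ {-4, 4}; substituting each value into the earlier elements determines the remaining variables.
  y = -4: the earlier basis element becomes x = 0, giving x = 0 — point (0, -4).
  y = 4: the earlier basis element becomes x = 0, giving x = 0 — point (0, 4).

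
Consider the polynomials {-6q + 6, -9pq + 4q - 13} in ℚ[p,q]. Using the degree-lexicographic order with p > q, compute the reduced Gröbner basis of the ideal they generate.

The reduced Gröbner basis is the canonical form of the ideal for this ordering.

f_1 = -6q + 6, LT = q.
f_2 = -9pq + 4q - 13, LT = pq.

S(f_1,f_2): lcm = pq. S = -p + 4/9q - 13/9.
  leading term p: no divisor's leading term divides it; move -p to the remainder.
  leading term q: subtract (-2/27)·f_1 from 4/9q - 13/9 → -1
  leading term 1: no divisor's leading term divides it; move -1 to the remainder.
  remainder -p - 1 ≠ 0; add g_3 = -p - 1 to the basis.

The other S-polynomials (S(f_1,g_3), S(f_2,g_3)) all reduce to 0 modulo the current basis, so we have a Gröbner basis.
Inter-reduce: drop elements whose leading term is divisible by another's, tail-reduce, and make monic.

G = {p + 1, q - 1}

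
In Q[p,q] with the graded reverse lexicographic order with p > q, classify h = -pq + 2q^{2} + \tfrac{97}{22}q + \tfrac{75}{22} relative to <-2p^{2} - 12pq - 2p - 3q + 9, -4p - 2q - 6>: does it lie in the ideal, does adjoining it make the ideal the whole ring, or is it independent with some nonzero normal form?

First compute the reduced Gröbner basis of I by Buchberger's algorithm.
f_1 = -2p^{2} - 12pq - 2p - 3q + 9, LT = p^{2}.
f_2 = -4p - 2q - 6, LT = p.

S(f_1,f_2): lcm = p^{2}. S = \tfrac{11}{2}pq - \tfrac{1}{2}p + \tfrac{3}{2}q - \tfrac{9}{2}.
  leading term pq: subtract (-\tfrac{11}{8}q)·f_2 from \tfrac{11}{2}pq - \tfrac{1}{2}p + \tfrac{3}{2}q - \tfrac{9}{2} → -\tfrac{11}{4}q^{2} - \tfrac{1}{2}p - \tfrac{27}{4}q - \tfrac{9}{2}
  leading term q^{2}: no divisor's leading term divides it; move -\tfrac{11}{4}q^{2} to the remainder.
  leading term p: subtract (\tfrac{1}{8})·f_2 from -\tfrac{1}{2}p - \tfrac{27}{4}q - \tfrac{9}{2} → -\tfrac{13}{2}q - \tfrac{15}{4}
  leading term q: no divisor's leading term divides it; move -\tfrac{13}{2}q to the remainder.
  leading term 1: no divisor's leading term divides it; move -\tfrac{15}{4} to the remainder.
  remainder -\tfrac{11}{4}q^{2} - \tfrac{13}{2}q - \tfrac{15}{4} ≠ 0; add k_3 = -\tfrac{11}{4}q^{2} - \tfrac{13}{2}q - \tfrac{15}{4} to the basis.

The other S-polynomials (S(f_1,k_3), S(f_2,k_3)) all reduce to 0 modulo the current basis, so we have a Gröbner basis.
Inter-reduce: drop elements whose leading term is divisible by another's, tail-reduce, and make monic.
Reduced Gröbner basis: {q^{2} + \tfrac{26}{11}q + \tfrac{15}{11}, p + \tfrac{1}{2}q + \tfrac{3}{2}}.
Label its elements g_1 = q^{2} + \tfrac{26}{11}q + \tfrac{15}{11}, g_2 = p + \tfrac{1}{2}q + \tfrac{3}{2}.

Reduce h = -pq + 2q^{2} + \tfrac{97}{22}q + \tfrac{75}{22} modulo G:
  leading term pq: subtract (-q)·g_2 from -pq + 2q^{2} + \tfrac{97}{22}q + \tfrac{75}{22} → \tfrac{5}{2}q^{2} + \tfrac{65}{11}q + \tfrac{75}{22}
  leading term q^{2}: subtract (\tfrac{5}{2})·g_1 from \tfrac{5}{2}q^{2} + \tfrac{65}{11}q + \tfrac{75}{22} → 0
  normal form = 0.
Since the normal form is 0, h ∈ I.

-pq + 2q^{2} + \tfrac{97}{22}q + \tfrac{75}{22} lies in I (it reduces to 0).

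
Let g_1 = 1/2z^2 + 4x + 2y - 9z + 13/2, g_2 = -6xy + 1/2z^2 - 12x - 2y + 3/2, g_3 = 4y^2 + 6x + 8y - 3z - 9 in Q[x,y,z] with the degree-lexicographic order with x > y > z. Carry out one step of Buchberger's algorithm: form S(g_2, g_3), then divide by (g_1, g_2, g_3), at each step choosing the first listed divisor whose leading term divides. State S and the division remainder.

S(g_2, g_3) = -1/12yz^2 - 3/2x^2 + 3/4xz + 1/3y^2 + 9/4x - 1/4y; remainder on division = -3/2x^2 + 3/4xz - 3/2yz - 19/36x - 17/18y + 3/2z + 17/18.

lcm(LM(g_2), LM(g_3)) = xy^2.
S = (lcm/LT(g_2))·g_2 − (lcm/LT(g_3))·g_3 = -1/12yz^2 - 3/2x^2 + 3/4xz + 1/3y^2 + 9/4x - 1/4y.
Reduce S modulo (g_1, g_2, g_3) in that order:
  leading term yz^2: subtract (-1/6y)·g_1 from -1/12yz^2 - 3/2x^2 + 3/4xz + 1/3y^2 + 9/4x - 1/4y → -3/2x^2 + 2/3xy + 3/4xz + 2/3y^2 - 3/2yz + 9/4x + 5/6y
  leading term x^2: no divisor's leading term divides it; move -3/2x^2 to the remainder.
  leading term xy: subtract (-1/9)·g_2 from 2/3xy + 3/4xz + 2/3y^2 - 3/2yz + 9/4x + 5/6y → 3/4xz + 2/3y^2 - 3/2yz + 1/18z^2 + 11/12x + 11/18y + 1/6
  leading term xz: no divisor's leading term divides it; move 3/4xz to the remainder.
  leading term y^2: subtract (1/6)·g_3 from 2/3y^2 - 3/2yz + 1/18z^2 + 11/12x + 11/18y + 1/6 → -3/2yz + 1/18z^2 - 1/12x - 13/18y + 1/2z + 5/3
  leading term yz: no divisor's leading term divides it; move -3/2yz to the remainder.
  leading term z^2: subtract (1/9)·g_1 from 1/18z^2 - 1/12x - 13/18y + 1/2z + 5/3 → -19/36x - 17/18y + 3/2z + 17/18
  leading term x: no divisor's leading term divides it; move -19/36x to the remainder.
  leading term y: no divisor's leading term divides it; move -17/18y to the remainder.
  leading term z: no divisor's leading term divides it; move 3/2z to the remainder.
  leading term 1: no divisor's leading term divides it; move 17/18 to the remainder.
The remainder -3/2x^2 + 3/4xz - 3/2yz - 19/36x - 17/18y + 3/2z + 17/18 is nonzero, so it would be added as the next basis element.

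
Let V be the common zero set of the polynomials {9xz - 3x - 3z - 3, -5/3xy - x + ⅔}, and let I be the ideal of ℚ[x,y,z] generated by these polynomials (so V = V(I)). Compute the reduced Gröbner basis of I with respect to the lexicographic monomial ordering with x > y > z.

G = {xy + ⅗x - ⅖, xz - ⅓x - ⅓z - ⅓, yz + y - ⅗z + 1}

The reduced Gröbner basis is the canonical form of the ideal for this ordering.

f_1 = 9xz - 3x - 3z - 3, LT = xz.
f_2 = -5/3xy - x + ⅔, LT = xy.

S(f_1,f_2): lcm = xyz. S = -⅓xy - ⅗xz - ⅓yz - ⅓y + ⅖z.
  reduce S modulo (f_1, f_2):
  remainder -⅓yz - ⅓y + ⅕z - ⅓ ≠ 0; add g_3 = -⅓yz - ⅓y + ⅕z - ⅓ to the basis.

The other S-polynomials (S(f_1,g_3), S(f_2,g_3)) all reduce to 0 modulo the current basis, so we have a Gröbner basis.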